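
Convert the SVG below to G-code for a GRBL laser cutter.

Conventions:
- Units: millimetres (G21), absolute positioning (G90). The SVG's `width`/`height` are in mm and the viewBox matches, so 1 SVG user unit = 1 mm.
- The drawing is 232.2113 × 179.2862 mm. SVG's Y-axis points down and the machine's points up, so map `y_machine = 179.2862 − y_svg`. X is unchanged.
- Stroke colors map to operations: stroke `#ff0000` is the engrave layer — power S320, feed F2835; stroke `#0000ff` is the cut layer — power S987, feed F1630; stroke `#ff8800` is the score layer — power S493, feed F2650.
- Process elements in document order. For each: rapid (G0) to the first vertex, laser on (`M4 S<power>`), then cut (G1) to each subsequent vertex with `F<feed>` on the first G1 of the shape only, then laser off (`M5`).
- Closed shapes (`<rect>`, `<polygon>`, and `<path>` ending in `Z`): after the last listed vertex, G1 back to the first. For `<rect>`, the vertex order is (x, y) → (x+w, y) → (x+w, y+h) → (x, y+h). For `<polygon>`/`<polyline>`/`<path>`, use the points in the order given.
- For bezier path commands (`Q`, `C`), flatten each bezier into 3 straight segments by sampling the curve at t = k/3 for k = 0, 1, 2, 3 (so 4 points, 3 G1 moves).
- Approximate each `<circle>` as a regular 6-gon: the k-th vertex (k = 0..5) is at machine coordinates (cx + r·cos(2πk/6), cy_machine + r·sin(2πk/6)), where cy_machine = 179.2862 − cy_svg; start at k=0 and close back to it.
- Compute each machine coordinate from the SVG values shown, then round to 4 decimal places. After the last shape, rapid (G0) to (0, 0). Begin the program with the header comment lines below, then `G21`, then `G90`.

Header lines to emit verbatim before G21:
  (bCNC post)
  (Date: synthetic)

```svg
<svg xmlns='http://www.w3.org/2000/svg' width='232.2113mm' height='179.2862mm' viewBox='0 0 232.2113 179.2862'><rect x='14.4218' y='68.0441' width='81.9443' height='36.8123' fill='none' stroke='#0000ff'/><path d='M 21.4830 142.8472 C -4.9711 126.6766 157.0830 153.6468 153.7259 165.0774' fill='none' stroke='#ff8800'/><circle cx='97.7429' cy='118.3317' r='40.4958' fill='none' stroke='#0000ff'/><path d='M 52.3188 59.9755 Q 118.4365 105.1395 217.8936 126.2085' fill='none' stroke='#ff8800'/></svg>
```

(bCNC post)
(Date: synthetic)
G21
G90
G0 X14.4218 Y111.2421
M4 S987
G1 X96.3661 Y111.2421 F1630
G1 X96.3661 Y74.4298
G1 X14.4218 Y74.4298
G1 X14.4218 Y111.2421
M5
G0 X21.4830 Y36.4390
M4 S493
G1 X44.7568 Y40.4027 F2650
G1 X115.0541 Y28.6459
G1 X153.7259 Y14.2088
M5
G0 X138.2387 Y60.9545
M4 S987
G1 X117.9908 Y96.0249 F1630
G1 X77.4950 Y96.0249
G1 X57.2471 Y60.9545
G1 X77.4950 Y25.8841
G1 X117.9908 Y25.8841
G1 X138.2387 Y60.9545
M5
G0 X52.3188 Y119.3107
M4 S493
G1 X100.1016 Y91.8786 F2650
G1 X155.2932 Y69.8009
G1 X217.8936 Y53.0777
M5
G0 X0.0000 Y0.0000

viewBox `0 0 232.2113 179.2862` with mm width/height → 1 unit = 1 mm. Flip: y_m = 179.2862 − y_svg.

**Shape 1** — `<rect>` rectangle, stroke `#0000ff` → cut (S987, F1630). Machine vertices: (14.4218,111.2421) → (96.3661,111.2421) → (96.3661,74.4298) → (14.4218,74.4298) → (14.4218,111.2421). Closed: final G1 returns to the first vertex.

**Shape 2** — `<path>` cubic bezier, stroke `#ff8800` → score (S493, F2650). Control points (SVG): P0=(21.4830,142.8472), P1=(-4.9711,126.6766), P2=(157.0830,153.6468), P3=(153.7259,165.0774); sampled at t=k/3. Machine vertices: (21.4830,36.4390) → (44.7568,40.4027) → (115.0541,28.6459) → (153.7259,14.2088). Open path.

**Shape 3** — `<circle>` circle, stroke `#0000ff` → cut (S987, F1630). Machine vertices: (138.2387,60.9545) → (117.9908,96.0249) → (77.4950,96.0249) → (57.2471,60.9545) → (77.4950,25.8841) → (117.9908,25.8841) → (138.2387,60.9545). Closed: final G1 returns to the first vertex.

**Shape 4** — `<path>` quadratic bezier, stroke `#ff8800` → score (S493, F2650). Control points (SVG): P0=(52.3188,59.9755), P1=(118.4365,105.1395), P2=(217.8936,126.2085); sampled at t=k/3. Machine vertices: (52.3188,119.3107) → (100.1016,91.8786) → (155.2932,69.8009) → (217.8936,53.0777). Open path.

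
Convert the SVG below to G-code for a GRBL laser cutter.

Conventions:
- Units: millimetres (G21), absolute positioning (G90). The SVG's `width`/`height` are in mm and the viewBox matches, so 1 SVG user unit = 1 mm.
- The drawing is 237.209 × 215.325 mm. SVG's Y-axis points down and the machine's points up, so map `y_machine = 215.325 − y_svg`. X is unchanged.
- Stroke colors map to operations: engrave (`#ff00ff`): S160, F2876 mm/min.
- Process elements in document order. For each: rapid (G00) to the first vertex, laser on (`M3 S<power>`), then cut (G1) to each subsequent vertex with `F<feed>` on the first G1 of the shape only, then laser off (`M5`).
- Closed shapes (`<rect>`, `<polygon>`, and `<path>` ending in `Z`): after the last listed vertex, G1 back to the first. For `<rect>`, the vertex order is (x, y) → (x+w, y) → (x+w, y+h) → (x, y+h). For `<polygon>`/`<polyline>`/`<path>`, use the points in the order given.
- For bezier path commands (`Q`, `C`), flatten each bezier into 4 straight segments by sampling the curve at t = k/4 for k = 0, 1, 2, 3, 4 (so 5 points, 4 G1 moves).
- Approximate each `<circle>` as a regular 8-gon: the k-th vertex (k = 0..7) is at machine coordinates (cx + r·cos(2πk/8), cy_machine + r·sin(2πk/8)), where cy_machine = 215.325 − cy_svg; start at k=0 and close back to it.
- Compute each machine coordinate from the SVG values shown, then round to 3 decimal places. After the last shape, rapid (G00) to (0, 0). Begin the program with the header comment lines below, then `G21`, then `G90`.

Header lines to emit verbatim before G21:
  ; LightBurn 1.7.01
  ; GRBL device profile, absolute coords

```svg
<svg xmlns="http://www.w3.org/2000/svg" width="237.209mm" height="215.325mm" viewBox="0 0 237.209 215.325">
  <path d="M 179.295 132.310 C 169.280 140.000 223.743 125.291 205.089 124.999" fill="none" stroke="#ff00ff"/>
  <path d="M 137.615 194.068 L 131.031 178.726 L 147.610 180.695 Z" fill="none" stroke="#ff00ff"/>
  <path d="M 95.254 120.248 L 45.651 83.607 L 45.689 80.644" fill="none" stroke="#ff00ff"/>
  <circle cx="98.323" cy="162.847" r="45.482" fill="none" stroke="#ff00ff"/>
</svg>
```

; LightBurn 1.7.01
; GRBL device profile, absolute coords
G21
G90
G00 X179.295 Y83.015
M3 S160
G1 X181.723 Y80.872 F2876
G1 X195.432 Y83.677
G1 X207.520 Y87.979
G1 X205.089 Y90.326
M5
G00 X137.615 Y21.257
M3 S160
G1 X131.031 Y36.599 F2876
G1 X147.610 Y34.630
G1 X137.615 Y21.257
M5
G00 X95.254 Y95.077
M3 S160
G1 X45.651 Y131.718 F2876
G1 X45.689 Y134.681
M5
G00 X143.805 Y52.478
M3 S160
G1 X130.484 Y84.639 F2876
G1 X98.323 Y97.960
G1 X66.162 Y84.639
G1 X52.841 Y52.478
G1 X66.162 Y20.317
G1 X98.323 Y6.996
G1 X130.484 Y20.317
G1 X143.805 Y52.478
M5
G00 X0.000 Y0.000

1 u = 1 mm; y_m = 215.325 − y.

[1] `<path>` cubic bezier, #ff00ff→engrave S160 F2876: (179.295,83.015) → (181.723,80.872) → (195.432,83.677) → (207.520,87.979) → (205.089,90.326)

[2] `<path>` regular polygon, #ff00ff→engrave S160 F2876: (137.615,21.257) → (131.031,36.599) → (147.610,34.630) → (137.615,21.257) (closed)

[3] `<path>` open polyline, #ff00ff→engrave S160 F2876: (95.254,95.077) → (45.651,131.718) → (45.689,134.681)

[4] `<circle>` circle, #ff00ff→engrave S160 F2876: (143.805,52.478) → (130.484,84.639) → (98.323,97.960) → (66.162,84.639) → (52.841,52.478) → (66.162,20.317) → (98.323,6.996) → (130.484,20.317) → (143.805,52.478) (closed)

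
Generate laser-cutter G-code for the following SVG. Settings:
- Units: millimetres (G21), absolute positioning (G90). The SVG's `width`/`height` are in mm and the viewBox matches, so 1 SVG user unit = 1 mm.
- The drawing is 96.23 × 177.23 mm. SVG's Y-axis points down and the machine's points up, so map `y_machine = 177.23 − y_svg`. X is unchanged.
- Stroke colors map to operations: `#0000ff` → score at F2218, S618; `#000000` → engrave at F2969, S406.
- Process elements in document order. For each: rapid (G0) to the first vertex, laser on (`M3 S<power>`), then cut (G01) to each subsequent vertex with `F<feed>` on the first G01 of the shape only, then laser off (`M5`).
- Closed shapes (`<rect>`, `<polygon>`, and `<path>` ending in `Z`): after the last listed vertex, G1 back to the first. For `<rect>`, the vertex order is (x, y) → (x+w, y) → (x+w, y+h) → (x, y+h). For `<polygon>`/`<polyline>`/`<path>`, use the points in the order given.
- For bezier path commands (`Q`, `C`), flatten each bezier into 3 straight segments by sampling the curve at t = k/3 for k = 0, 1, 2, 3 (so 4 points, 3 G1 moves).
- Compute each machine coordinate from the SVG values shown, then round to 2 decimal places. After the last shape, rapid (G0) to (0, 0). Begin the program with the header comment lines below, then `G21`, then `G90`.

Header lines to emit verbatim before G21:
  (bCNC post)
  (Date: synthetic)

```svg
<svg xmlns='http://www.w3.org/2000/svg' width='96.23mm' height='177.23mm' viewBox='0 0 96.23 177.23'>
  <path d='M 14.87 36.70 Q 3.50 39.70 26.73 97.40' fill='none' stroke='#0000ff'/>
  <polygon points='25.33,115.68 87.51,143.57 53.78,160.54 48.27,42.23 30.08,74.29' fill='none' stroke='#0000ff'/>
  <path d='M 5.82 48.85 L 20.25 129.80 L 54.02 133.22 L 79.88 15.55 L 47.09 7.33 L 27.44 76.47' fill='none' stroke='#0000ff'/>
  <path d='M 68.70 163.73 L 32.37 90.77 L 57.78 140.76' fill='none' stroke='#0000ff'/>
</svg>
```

1 u = 1 mm; y_m = 177.23 − y.

[1] `<path>` quadratic bezier, #0000ff→score S618 F2218: (14.87,140.53) → (11.13,132.45) → (15.09,112.22) → (26.73,79.83)

[2] `<polygon>` closed polygon, #0000ff→score S618 F2218: (25.33,61.55) → (87.51,33.66) → (53.78,16.69) → (48.27,135.00) → (30.08,102.94) → (25.33,61.55) (closed)

[3] `<path>` open polyline, #0000ff→score S618 F2218: (5.82,128.38) → (20.25,47.43) → (54.02,44.01) → (79.88,161.68) → (47.09,169.90) → (27.44,100.76)

[4] `<path>` open polyline, #0000ff→score S618 F2218: (68.70,13.50) → (32.37,86.46) → (57.78,36.47)

(bCNC post)
(Date: synthetic)
G21
G90
G0 X14.87 Y140.53
M3 S618
G01 X11.13 Y132.45 F2218
G01 X15.09 Y112.22
G01 X26.73 Y79.83
M5
G0 X25.33 Y61.55
M3 S618
G01 X87.51 Y33.66 F2218
G01 X53.78 Y16.69
G01 X48.27 Y135.00
G01 X30.08 Y102.94
G01 X25.33 Y61.55
M5
G0 X5.82 Y128.38
M3 S618
G01 X20.25 Y47.43 F2218
G01 X54.02 Y44.01
G01 X79.88 Y161.68
G01 X47.09 Y169.90
G01 X27.44 Y100.76
M5
G0 X68.70 Y13.50
M3 S618
G01 X32.37 Y86.46 F2218
G01 X57.78 Y36.47
M5
G0 X0.00 Y0.00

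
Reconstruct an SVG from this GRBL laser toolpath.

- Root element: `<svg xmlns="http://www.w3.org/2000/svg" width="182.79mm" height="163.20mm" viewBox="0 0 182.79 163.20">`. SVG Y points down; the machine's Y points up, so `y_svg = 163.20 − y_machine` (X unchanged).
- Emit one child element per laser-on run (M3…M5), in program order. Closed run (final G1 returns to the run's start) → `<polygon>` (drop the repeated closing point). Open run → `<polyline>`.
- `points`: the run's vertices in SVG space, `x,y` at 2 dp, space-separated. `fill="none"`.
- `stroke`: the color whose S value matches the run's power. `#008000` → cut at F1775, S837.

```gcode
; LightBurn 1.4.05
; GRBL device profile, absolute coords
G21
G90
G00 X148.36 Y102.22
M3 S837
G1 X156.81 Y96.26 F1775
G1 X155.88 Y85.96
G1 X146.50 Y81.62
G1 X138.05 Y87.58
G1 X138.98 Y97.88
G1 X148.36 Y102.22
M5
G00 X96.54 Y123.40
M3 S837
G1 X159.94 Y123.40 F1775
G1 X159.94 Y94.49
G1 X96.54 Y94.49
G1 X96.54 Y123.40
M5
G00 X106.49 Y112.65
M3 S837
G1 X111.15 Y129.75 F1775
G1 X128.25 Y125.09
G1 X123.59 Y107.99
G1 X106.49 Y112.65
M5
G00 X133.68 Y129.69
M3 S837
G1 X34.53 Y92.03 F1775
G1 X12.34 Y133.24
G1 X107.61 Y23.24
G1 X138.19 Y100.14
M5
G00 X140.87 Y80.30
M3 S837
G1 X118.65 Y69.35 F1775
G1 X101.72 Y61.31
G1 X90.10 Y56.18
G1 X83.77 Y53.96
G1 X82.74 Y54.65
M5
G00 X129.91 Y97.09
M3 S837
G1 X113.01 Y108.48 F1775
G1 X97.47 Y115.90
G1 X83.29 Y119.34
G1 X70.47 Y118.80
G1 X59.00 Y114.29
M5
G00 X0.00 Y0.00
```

Each laser-on run becomes one SVG element. Flip Y back into SVG space with y_svg = 163.20 − y_machine. Every run uses S837, so all elements get stroke `#008000` (cut).

Run 1: The run returns to its start, so emit a `<polygon>` with points (Y-flipped): 148.36,60.98 156.81,66.94 155.88,77.24 146.50,81.58 138.05,75.62 138.98,65.32.

Run 2: The run returns to its start, so emit a `<polygon>` with points (Y-flipped): 96.54,39.80 159.94,39.80 159.94,68.71 96.54,68.71.

Run 3: The run returns to its start, so emit a `<polygon>` with points (Y-flipped): 106.49,50.55 111.15,33.45 128.25,38.11 123.59,55.21.

Run 4: The run is open, so emit a `<polyline>` with points (Y-flipped): 133.68,33.51 34.53,71.17 12.34,29.96 107.61,139.96 138.19,63.06.

Run 5: The run is open, so emit a `<polyline>` with points (Y-flipped): 140.87,82.90 118.65,93.85 101.72,101.89 90.10,107.02 83.77,109.24 82.74,108.55.

Run 6: The run is open, so emit a `<polyline>` with points (Y-flipped): 129.91,66.11 113.01,54.72 97.47,47.30 83.29,43.86 70.47,44.40 59.00,48.91.

<svg xmlns="http://www.w3.org/2000/svg" width="182.79mm" height="163.20mm" viewBox="0 0 182.79 163.20">
  <polygon points="148.36,60.98 156.81,66.94 155.88,77.24 146.50,81.58 138.05,75.62 138.98,65.32" fill="none" stroke="#008000"/>
  <polygon points="96.54,39.80 159.94,39.80 159.94,68.71 96.54,68.71" fill="none" stroke="#008000"/>
  <polygon points="106.49,50.55 111.15,33.45 128.25,38.11 123.59,55.21" fill="none" stroke="#008000"/>
  <polyline points="133.68,33.51 34.53,71.17 12.34,29.96 107.61,139.96 138.19,63.06" fill="none" stroke="#008000"/>
  <polyline points="140.87,82.90 118.65,93.85 101.72,101.89 90.10,107.02 83.77,109.24 82.74,108.55" fill="none" stroke="#008000"/>
  <polyline points="129.91,66.11 113.01,54.72 97.47,47.30 83.29,43.86 70.47,44.40 59.00,48.91" fill="none" stroke="#008000"/>
</svg>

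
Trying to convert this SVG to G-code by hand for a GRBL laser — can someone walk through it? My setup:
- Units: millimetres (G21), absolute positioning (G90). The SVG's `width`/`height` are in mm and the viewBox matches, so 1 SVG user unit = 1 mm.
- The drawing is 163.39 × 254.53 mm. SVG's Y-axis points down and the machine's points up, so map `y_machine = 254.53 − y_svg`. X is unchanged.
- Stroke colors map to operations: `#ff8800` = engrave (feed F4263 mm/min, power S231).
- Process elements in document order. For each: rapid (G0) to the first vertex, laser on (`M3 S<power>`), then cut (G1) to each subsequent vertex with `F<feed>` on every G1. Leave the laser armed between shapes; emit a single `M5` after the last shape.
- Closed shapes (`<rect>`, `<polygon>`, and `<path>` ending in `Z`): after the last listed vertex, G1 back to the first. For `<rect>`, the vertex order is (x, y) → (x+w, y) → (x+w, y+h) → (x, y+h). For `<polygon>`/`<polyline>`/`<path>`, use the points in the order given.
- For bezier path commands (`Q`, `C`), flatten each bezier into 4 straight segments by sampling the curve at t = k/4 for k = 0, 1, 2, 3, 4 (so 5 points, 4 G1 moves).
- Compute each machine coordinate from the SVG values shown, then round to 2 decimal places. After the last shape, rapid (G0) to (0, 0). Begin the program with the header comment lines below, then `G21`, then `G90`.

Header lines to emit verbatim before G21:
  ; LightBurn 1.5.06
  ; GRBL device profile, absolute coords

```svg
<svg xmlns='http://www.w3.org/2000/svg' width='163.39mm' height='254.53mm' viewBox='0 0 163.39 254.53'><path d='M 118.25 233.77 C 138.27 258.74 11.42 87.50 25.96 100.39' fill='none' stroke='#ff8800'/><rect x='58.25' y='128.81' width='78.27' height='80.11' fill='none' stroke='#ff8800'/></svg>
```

viewBox `0 0 163.39 254.53` with mm width/height → 1 unit = 1 mm. Flip: y_m = 254.53 − y_svg.

**Shape 1** — `<path>` cubic bezier, stroke `#ff8800` → engrave (S231, F4263). Control points (SVG): P0=(118.25,233.77), P1=(138.27,258.74), P2=(11.42,87.50), P3=(25.96,100.39); sampled at t=k/4. Machine vertices: (118.25,20.76) → (110.23,32.88) → (74.16,82.92) → (37.06,135.23) → (25.96,154.14). Open path.

**Shape 2** — `<rect>` rectangle, stroke `#ff8800` → engrave (S231, F4263). Machine vertices: (58.25,125.72) → (136.52,125.72) → (136.52,45.61) → (58.25,45.61) → (58.25,125.72). Closed: final G1 returns to the first vertex.

; LightBurn 1.5.06
; GRBL device profile, absolute coords
G21
G90
G0 X118.25 Y20.76
M3 S231
G1 X110.23 Y32.88 F4263
G1 X74.16 Y82.92 F4263
G1 X37.06 Y135.23 F4263
G1 X25.96 Y154.14 F4263
G0 X58.25 Y125.72
M3 S231
G1 X136.52 Y125.72 F4263
G1 X136.52 Y45.61 F4263
G1 X58.25 Y45.61 F4263
G1 X58.25 Y125.72 F4263
M5
G0 X0.00 Y0.00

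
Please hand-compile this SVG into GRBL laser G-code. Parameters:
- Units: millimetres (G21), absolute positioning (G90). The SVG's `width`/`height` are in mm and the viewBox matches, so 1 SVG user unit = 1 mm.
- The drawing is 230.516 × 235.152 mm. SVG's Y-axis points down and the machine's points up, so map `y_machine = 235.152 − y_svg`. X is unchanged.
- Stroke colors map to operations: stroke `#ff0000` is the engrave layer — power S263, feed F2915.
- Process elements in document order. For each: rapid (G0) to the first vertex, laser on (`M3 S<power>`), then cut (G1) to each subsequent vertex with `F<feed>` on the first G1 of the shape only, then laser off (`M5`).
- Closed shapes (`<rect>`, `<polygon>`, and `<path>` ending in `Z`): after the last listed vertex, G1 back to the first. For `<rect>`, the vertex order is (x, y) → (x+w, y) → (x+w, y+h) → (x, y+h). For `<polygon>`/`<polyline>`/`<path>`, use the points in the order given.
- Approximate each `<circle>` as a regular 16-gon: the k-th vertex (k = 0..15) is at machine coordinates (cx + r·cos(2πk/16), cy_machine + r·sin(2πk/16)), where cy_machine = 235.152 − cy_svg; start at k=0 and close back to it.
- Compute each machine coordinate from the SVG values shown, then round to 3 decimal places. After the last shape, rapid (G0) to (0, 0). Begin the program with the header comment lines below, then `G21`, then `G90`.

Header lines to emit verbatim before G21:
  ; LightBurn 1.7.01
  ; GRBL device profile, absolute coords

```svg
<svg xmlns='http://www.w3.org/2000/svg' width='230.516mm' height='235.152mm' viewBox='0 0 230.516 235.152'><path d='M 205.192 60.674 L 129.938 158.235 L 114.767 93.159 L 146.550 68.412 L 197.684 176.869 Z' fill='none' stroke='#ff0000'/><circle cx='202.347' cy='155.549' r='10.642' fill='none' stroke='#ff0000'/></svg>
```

; LightBurn 1.7.01
; GRBL device profile, absolute coords
G21
G90
G0 X205.192 Y174.478
M3 S263
G1 X129.938 Y76.917 F2915
G1 X114.767 Y141.993
G1 X146.550 Y166.740
G1 X197.684 Y58.283
G1 X205.192 Y174.478
M5
G0 X212.989 Y79.603
M3 S263
G1 X212.179 Y83.676 F2915
G1 X209.872 Y87.128
G1 X206.420 Y89.435
G1 X202.347 Y90.245
G1 X198.274 Y89.435
G1 X194.822 Y87.128
G1 X192.515 Y83.676
G1 X191.705 Y79.603
G1 X192.515 Y75.530
G1 X194.822 Y72.078
G1 X198.274 Y69.771
G1 X202.347 Y68.961
G1 X206.420 Y69.771
G1 X209.872 Y72.078
G1 X212.179 Y75.530
G1 X212.989 Y79.603
M5
G0 X0.000 Y0.000

1 u = 1 mm; y_m = 235.152 − y.

[1] `<path>` closed polygon, #ff0000→engrave S263 F2915: (205.192,174.478) → (129.938,76.917) → (114.767,141.993) → (146.550,166.740) → (197.684,58.283) → (205.192,174.478) (closed)

[2] `<circle>` circle, #ff0000→engrave S263 F2915: (212.989,79.603) → (212.179,83.676) → (209.872,87.128) → (206.420,89.435) → (202.347,90.245) → (198.274,89.435) → (194.822,87.128) → (192.515,83.676) → (191.705,79.603) → (192.515,75.530) → (194.822,72.078) → (198.274,69.771) → (202.347,68.961) → (206.420,69.771) → (209.872,72.078) → (212.179,75.530) → (212.989,79.603) (closed)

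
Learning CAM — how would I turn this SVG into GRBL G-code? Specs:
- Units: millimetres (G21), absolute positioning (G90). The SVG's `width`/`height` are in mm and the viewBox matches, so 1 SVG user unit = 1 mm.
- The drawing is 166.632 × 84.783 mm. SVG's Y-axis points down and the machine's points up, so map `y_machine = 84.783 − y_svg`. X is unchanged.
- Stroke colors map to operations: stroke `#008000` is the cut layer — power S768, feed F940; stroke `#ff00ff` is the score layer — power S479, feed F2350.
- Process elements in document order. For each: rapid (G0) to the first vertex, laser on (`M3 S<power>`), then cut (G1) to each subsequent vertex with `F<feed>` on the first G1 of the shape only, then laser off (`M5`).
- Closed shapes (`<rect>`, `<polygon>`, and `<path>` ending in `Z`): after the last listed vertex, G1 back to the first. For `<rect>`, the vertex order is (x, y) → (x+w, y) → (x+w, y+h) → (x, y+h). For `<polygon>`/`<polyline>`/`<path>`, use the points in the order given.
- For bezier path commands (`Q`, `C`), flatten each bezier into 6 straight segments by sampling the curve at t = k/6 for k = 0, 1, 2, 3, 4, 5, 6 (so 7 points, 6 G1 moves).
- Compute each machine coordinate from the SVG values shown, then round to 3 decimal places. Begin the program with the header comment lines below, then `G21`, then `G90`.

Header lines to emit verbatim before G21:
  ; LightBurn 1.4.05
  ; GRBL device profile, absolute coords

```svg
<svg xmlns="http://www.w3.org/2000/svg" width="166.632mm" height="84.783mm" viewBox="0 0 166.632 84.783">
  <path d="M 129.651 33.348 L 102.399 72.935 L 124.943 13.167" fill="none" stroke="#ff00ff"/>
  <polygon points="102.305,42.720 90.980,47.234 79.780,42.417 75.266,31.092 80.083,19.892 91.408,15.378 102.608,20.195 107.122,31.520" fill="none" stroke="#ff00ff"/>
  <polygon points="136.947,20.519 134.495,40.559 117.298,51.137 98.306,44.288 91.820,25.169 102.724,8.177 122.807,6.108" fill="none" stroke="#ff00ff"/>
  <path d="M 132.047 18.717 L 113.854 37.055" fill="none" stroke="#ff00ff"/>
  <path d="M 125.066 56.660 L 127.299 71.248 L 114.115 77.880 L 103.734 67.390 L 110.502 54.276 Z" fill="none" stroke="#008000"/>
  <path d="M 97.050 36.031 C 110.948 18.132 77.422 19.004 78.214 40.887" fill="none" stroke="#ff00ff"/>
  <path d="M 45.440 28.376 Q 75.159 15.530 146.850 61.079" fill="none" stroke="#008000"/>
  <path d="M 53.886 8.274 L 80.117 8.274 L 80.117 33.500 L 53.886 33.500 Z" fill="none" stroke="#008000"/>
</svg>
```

1 u = 1 mm; y_m = 84.783 − y.

[1] `<path>` open polyline, #ff00ff→score S479 F2350: (129.651,51.435) → (102.399,11.848) → (124.943,71.616)

[2] `<polygon>` regular polygon, #ff00ff→score S479 F2350: (102.305,42.063) → (90.980,37.549) → (79.780,42.366) → (75.266,53.691) → (80.083,64.891) → (91.408,69.405) → (102.608,64.588) → (107.122,53.263) → (102.305,42.063) (closed)

[3] `<polygon>` regular polygon, #ff00ff→score S479 F2350: (136.947,64.264) → (134.495,44.224) → (117.298,33.646) → (98.306,40.495) → (91.820,59.614) → (102.724,76.606) → (122.807,78.675) → (136.947,64.264) (closed)

[4] `<path>` line segment, #ff00ff→score S479 F2350: (132.047,66.066) → (113.854,47.728)

[5] `<path>` regular polygon, #008000→cut S768 F940: (125.066,28.123) → (127.299,13.535) → (114.115,6.903) → (103.734,17.393) → (110.502,30.507) → (125.066,28.123) (closed)

[6] `<path>` cubic bezier, #ff00ff→score S479 F2350: (97.050,48.752) → (100.425,56.127) → (98.167,60.311) → (92.547,61.242) → (85.834,58.858) → (80.299,53.097) → (78.214,43.896)

[7] `<path>` quadratic bezier, #008000→cut S768 F940: (45.440,56.407) → (56.512,59.067) → (69.916,58.483) → (85.652,54.654) → (103.720,47.582) → (124.119,37.265) → (146.850,23.704)

[8] `<path>` rectangle, #008000→cut S768 F940: (53.886,76.509) → (80.117,76.509) → (80.117,51.283) → (53.886,51.283) → (53.886,76.509) (closed)

; LightBurn 1.4.05
; GRBL device profile, absolute coords
G21
G90
G0 X129.651 Y51.435
M3 S479
G1 X102.399 Y11.848 F2350
G1 X124.943 Y71.616
M5
G0 X102.305 Y42.063
M3 S479
G1 X90.980 Y37.549 F2350
G1 X79.780 Y42.366
G1 X75.266 Y53.691
G1 X80.083 Y64.891
G1 X91.408 Y69.405
G1 X102.608 Y64.588
G1 X107.122 Y53.263
G1 X102.305 Y42.063
M5
G0 X136.947 Y64.264
M3 S479
G1 X134.495 Y44.224 F2350
G1 X117.298 Y33.646
G1 X98.306 Y40.495
G1 X91.820 Y59.614
G1 X102.724 Y76.606
G1 X122.807 Y78.675
G1 X136.947 Y64.264
M5
G0 X132.047 Y66.066
M3 S479
G1 X113.854 Y47.728 F2350
M5
G0 X125.066 Y28.123
M3 S768
G1 X127.299 Y13.535 F940
G1 X114.115 Y6.903
G1 X103.734 Y17.393
G1 X110.502 Y30.507
G1 X125.066 Y28.123
M5
G0 X97.050 Y48.752
M3 S479
G1 X100.425 Y56.127 F2350
G1 X98.167 Y60.311
G1 X92.547 Y61.242
G1 X85.834 Y58.858
G1 X80.299 Y53.097
G1 X78.214 Y43.896
M5
G0 X45.440 Y56.407
M3 S768
G1 X56.512 Y59.067 F940
G1 X69.916 Y58.483
G1 X85.652 Y54.654
G1 X103.720 Y47.582
G1 X124.119 Y37.265
G1 X146.850 Y23.704
M5
G0 X53.886 Y76.509
M3 S768
G1 X80.117 Y76.509 F940
G1 X80.117 Y51.283
G1 X53.886 Y51.283
G1 X53.886 Y76.509
M5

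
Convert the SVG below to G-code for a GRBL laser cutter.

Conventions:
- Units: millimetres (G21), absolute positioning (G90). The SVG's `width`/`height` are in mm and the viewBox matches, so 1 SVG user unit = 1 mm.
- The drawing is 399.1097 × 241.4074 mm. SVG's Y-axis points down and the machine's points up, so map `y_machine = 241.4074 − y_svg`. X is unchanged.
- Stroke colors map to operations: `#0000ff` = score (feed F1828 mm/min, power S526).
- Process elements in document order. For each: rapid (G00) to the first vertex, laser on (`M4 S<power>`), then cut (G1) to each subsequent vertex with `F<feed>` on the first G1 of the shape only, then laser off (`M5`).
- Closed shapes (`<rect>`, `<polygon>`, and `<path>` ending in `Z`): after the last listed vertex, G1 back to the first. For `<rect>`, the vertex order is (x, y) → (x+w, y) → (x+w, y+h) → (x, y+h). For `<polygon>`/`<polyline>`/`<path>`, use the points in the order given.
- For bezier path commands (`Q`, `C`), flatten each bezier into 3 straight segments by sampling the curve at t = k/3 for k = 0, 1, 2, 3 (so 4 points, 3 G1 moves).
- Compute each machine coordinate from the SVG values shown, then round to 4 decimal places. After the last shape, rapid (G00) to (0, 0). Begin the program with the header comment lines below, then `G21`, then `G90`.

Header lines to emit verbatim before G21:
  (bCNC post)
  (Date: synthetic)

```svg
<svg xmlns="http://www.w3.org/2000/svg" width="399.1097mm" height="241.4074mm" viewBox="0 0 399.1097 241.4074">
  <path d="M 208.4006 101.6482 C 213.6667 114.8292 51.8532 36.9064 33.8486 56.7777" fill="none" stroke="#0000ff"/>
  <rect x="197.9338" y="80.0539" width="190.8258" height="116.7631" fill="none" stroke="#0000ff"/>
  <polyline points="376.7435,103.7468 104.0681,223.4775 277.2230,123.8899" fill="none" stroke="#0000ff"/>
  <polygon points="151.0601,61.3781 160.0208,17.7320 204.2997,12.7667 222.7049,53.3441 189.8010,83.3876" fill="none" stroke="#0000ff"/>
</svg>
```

(bCNC post)
(Date: synthetic)
G21
G90
G00 X208.4006 Y139.7592
M4 S526
G1 X169.4879 Y149.9499 F1828
G1 X88.2751 Y178.8992
G1 X33.8486 Y184.6297
M5
G00 X197.9338 Y161.3535
M4 S526
G1 X388.7596 Y161.3535 F1828
G1 X388.7596 Y44.5904
G1 X197.9338 Y44.5904
G1 X197.9338 Y161.3535
M5
G00 X376.7435 Y137.6606
M4 S526
G1 X104.0681 Y17.9299 F1828
G1 X277.2230 Y117.5175
M5
G00 X151.0601 Y180.0293
M4 S526
G1 X160.0208 Y223.6754 F1828
G1 X204.2997 Y228.6407
G1 X222.7049 Y188.0633
G1 X189.8010 Y158.0198
G1 X151.0601 Y180.0293
M5
G00 X0.0000 Y0.0000

viewBox `0 0 399.1097 241.4074` with mm width/height → 1 unit = 1 mm. Flip: y_m = 241.4074 − y_svg.

**Shape 1** — `<path>` cubic bezier, stroke `#0000ff` → score (S526, F1828). Control points (SVG): P0=(208.4006,101.6482), P1=(213.6667,114.8292), P2=(51.8532,36.9064), P3=(33.8486,56.7777); sampled at t=k/3. Machine vertices: (208.4006,139.7592) → (169.4879,149.9499) → (88.2751,178.8992) → (33.8486,184.6297). Open path.

**Shape 2** — `<rect>` rectangle, stroke `#0000ff` → score (S526, F1828). Machine vertices: (197.9338,161.3535) → (388.7596,161.3535) → (388.7596,44.5904) → (197.9338,44.5904) → (197.9338,161.3535). Closed: final G1 returns to the first vertex.

**Shape 3** — `<polyline>` open polyline, stroke `#0000ff` → score (S526, F1828). Machine vertices: (376.7435,137.6606) → (104.0681,17.9299) → (277.2230,117.5175). Open path.

**Shape 4** — `<polygon>` regular polygon, stroke `#0000ff` → score (S526, F1828). Machine vertices: (151.0601,180.0293) → (160.0208,223.6754) → (204.2997,228.6407) → (222.7049,188.0633) → (189.8010,158.0198) → (151.0601,180.0293). Closed: final G1 returns to the first vertex.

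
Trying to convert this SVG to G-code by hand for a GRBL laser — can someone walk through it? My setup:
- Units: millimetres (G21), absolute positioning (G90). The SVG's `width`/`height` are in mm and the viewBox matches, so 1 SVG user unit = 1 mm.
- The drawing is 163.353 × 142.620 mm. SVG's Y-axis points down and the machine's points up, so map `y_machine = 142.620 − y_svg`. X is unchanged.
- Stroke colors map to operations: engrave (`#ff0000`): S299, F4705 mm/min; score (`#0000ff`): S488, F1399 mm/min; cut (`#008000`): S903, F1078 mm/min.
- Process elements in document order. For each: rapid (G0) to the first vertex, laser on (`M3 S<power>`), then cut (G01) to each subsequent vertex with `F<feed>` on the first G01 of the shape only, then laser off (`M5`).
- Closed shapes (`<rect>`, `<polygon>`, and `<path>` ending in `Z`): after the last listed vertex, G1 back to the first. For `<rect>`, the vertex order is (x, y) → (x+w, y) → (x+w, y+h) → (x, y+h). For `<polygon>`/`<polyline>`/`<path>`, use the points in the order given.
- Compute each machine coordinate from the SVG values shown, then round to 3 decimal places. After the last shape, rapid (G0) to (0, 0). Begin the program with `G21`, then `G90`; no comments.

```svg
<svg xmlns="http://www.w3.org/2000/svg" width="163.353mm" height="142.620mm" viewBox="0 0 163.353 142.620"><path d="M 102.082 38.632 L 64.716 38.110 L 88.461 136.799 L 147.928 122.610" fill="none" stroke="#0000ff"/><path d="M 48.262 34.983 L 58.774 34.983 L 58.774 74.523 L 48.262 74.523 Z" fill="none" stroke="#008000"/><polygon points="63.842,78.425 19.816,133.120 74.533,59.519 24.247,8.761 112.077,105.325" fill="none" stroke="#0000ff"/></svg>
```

viewBox `0 0 163.353 142.620` with mm width/height → 1 unit = 1 mm. Flip: y_m = 142.620 − y_svg.

**Shape 1** — `<path>` open polyline, stroke `#0000ff` → score (S488, F1399). Machine vertices: (102.082,103.988) → (64.716,104.510) → (88.461,5.821) → (147.928,20.010). Open path.

**Shape 2** — `<path>` rectangle, stroke `#008000` → cut (S903, F1078). Machine vertices: (48.262,107.637) → (58.774,107.637) → (58.774,68.097) → (48.262,68.097) → (48.262,107.637). Closed: final G1 returns to the first vertex.

**Shape 3** — `<polygon>` closed polygon, stroke `#0000ff` → score (S488, F1399). Machine vertices: (63.842,64.195) → (19.816,9.500) → (74.533,83.101) → (24.247,133.859) → (112.077,37.295) → (63.842,64.195). Closed: final G1 returns to the first vertex.

G21
G90
G0 X102.082 Y103.988
M3 S488
G01 X64.716 Y104.510 F1399
G01 X88.461 Y5.821
G01 X147.928 Y20.010
M5
G0 X48.262 Y107.637
M3 S903
G01 X58.774 Y107.637 F1078
G01 X58.774 Y68.097
G01 X48.262 Y68.097
G01 X48.262 Y107.637
M5
G0 X63.842 Y64.195
M3 S488
G01 X19.816 Y9.500 F1399
G01 X74.533 Y83.101
G01 X24.247 Y133.859
G01 X112.077 Y37.295
G01 X63.842 Y64.195
M5
G0 X0.000 Y0.000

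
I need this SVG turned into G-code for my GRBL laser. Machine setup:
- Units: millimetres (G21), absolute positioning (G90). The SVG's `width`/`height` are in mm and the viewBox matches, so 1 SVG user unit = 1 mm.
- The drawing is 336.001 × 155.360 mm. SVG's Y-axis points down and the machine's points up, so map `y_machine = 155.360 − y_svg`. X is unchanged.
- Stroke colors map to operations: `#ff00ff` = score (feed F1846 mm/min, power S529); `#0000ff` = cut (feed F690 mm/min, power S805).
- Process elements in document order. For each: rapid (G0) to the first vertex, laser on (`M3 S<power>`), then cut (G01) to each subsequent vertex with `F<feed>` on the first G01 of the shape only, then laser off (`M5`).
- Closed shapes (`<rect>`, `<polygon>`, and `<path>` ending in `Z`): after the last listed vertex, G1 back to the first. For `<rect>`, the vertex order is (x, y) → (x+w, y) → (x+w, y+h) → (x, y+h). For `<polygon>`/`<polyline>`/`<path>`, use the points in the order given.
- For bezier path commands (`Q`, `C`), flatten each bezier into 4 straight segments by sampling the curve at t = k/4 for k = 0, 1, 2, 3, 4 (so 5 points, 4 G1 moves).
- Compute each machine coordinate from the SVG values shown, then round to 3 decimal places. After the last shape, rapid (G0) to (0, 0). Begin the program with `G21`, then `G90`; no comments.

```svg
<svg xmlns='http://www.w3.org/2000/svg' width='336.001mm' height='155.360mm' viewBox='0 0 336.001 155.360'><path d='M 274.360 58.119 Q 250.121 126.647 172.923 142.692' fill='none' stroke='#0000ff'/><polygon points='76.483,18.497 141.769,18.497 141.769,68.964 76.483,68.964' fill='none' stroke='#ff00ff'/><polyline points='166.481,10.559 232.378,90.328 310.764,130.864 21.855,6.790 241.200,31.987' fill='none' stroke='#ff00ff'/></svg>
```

1 u = 1 mm; y_m = 155.360 − y.

[1] `<path>` quadratic bezier, #0000ff→cut S805 F690: (274.360,97.241) → (258.931,66.257) → (236.881,41.834) → (208.212,23.971) → (172.923,12.668)

[2] `<polygon>` rectangle, #ff00ff→score S529 F1846: (76.483,136.863) → (141.769,136.863) → (141.769,86.396) → (76.483,86.396) → (76.483,136.863) (closed)

[3] `<polyline>` open polyline, #ff00ff→score S529 F1846: (166.481,144.801) → (232.378,65.032) → (310.764,24.496) → (21.855,148.570) → (241.200,123.373)

G21
G90
G0 X274.360 Y97.241
M3 S805
G01 X258.931 Y66.257 F690
G01 X236.881 Y41.834
G01 X208.212 Y23.971
G01 X172.923 Y12.668
M5
G0 X76.483 Y136.863
M3 S529
G01 X141.769 Y136.863 F1846
G01 X141.769 Y86.396
G01 X76.483 Y86.396
G01 X76.483 Y136.863
M5
G0 X166.481 Y144.801
M3 S529
G01 X232.378 Y65.032 F1846
G01 X310.764 Y24.496
G01 X21.855 Y148.570
G01 X241.200 Y123.373
M5
G0 X0.000 Y0.000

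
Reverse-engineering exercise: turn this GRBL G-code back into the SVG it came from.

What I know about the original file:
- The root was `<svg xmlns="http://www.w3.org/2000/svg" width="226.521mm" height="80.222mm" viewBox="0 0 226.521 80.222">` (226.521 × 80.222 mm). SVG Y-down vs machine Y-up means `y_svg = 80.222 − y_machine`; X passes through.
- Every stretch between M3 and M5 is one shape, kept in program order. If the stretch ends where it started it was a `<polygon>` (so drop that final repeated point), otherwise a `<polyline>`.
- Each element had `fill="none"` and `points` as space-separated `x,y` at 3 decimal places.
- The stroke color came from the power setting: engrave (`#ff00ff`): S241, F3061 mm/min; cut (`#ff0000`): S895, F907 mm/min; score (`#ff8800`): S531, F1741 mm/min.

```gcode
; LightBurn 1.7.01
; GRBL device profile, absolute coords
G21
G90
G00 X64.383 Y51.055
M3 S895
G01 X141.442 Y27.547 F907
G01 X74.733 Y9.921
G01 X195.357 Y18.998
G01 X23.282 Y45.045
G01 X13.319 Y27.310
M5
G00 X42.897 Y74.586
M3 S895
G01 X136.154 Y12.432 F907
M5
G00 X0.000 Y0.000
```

Machine Y-up, SVG Y-down with viewBox height 80.222, so y_svg = 80.222 − y_machine; X carries over. Every run uses S895, so all elements get stroke `#ff0000` (cut).

Run 1: The run is open, so emit a `<polyline>` with points (Y-flipped): 64.383,29.167 141.442,52.675 74.733,70.301 195.357,61.224 23.282,35.177 13.319,52.912.

Run 2: The run is open, so emit a `<polyline>` with points (Y-flipped): 42.897,5.636 136.154,67.790.

<svg xmlns="http://www.w3.org/2000/svg" width="226.521mm" height="80.222mm" viewBox="0 0 226.521 80.222">
  <polyline points="64.383,29.167 141.442,52.675 74.733,70.301 195.357,61.224 23.282,35.177 13.319,52.912" fill="none" stroke="#ff0000"/>
  <polyline points="42.897,5.636 136.154,67.790" fill="none" stroke="#ff0000"/>
</svg>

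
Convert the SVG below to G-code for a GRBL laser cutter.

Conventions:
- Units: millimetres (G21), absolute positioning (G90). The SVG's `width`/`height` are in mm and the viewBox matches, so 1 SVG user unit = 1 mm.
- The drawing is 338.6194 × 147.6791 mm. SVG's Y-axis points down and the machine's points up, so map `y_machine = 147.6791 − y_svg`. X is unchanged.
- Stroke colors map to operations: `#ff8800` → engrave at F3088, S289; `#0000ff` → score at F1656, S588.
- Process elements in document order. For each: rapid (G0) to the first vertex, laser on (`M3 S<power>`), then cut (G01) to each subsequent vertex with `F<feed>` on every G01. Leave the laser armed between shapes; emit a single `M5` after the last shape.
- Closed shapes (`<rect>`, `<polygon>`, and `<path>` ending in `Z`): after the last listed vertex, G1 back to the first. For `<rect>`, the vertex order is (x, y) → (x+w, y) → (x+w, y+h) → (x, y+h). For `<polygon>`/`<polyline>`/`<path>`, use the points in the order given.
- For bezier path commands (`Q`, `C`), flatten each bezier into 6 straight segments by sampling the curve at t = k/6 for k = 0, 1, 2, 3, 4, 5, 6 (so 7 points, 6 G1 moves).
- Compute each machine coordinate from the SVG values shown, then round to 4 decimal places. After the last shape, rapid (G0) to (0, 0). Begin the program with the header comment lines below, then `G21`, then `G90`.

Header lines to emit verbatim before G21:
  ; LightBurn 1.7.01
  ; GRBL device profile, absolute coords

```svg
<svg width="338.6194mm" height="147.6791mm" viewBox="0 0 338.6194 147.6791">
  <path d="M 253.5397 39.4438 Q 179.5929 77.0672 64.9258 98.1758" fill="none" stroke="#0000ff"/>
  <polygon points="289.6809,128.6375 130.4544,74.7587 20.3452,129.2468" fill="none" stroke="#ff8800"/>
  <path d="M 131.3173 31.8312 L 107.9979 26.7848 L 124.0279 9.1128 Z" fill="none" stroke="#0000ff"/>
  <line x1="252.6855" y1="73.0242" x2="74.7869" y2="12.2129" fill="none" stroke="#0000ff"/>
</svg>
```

; LightBurn 1.7.01
; GRBL device profile, absolute coords
G21
G90
G0 X253.5397 Y108.2353
M3 S588
G01 X227.7596 Y96.1529 F1656
G01 X199.7174 Y84.9880 F1656
G01 X169.4128 Y74.7406 F1656
G01 X136.8461 Y65.4107 F1656
G01 X102.0170 Y56.9982 F1656
G01 X64.9258 Y49.5033 F1656
G0 X289.6809 Y19.0416
M3 S289
G01 X130.4544 Y72.9204 F3088
G01 X20.3452 Y18.4323 F3088
G01 X289.6809 Y19.0416 F3088
G0 X131.3173 Y115.8479
M3 S588
G01 X107.9979 Y120.8943 F1656
G01 X124.0279 Y138.5663 F1656
G01 X131.3173 Y115.8479 F1656
G0 X252.6855 Y74.6549
M3 S588
G01 X74.7869 Y135.4662 F1656
M5
G0 X0.0000 Y0.0000

viewBox `0 0 338.6194 147.6791` with mm width/height → 1 unit = 1 mm. Flip: y_m = 147.6791 − y_svg.

**Shape 1** — `<path>` quadratic bezier, stroke `#0000ff` → score (S588, F1656). Control points (SVG): P0=(253.5397,39.4438), P1=(179.5929,77.0672), P2=(64.9258,98.1758); sampled at t=k/6. Machine vertices: (253.5397,108.2353) → (227.7596,96.1529) → (199.7174,84.9880) → (169.4128,74.7406) → (136.8461,65.4107) → (102.0170,56.9982) → (64.9258,49.5033). Open path.

**Shape 2** — `<polygon>` closed polygon, stroke `#ff8800` → engrave (S289, F3088). Machine vertices: (289.6809,19.0416) → (130.4544,72.9204) → (20.3452,18.4323) → (289.6809,19.0416). Closed: final G1 returns to the first vertex.

**Shape 3** — `<path>` regular polygon, stroke `#0000ff` → score (S588, F1656). Machine vertices: (131.3173,115.8479) → (107.9979,120.8943) → (124.0279,138.5663) → (131.3173,115.8479). Closed: final G1 returns to the first vertex.

**Shape 4** — `<line>` line segment, stroke `#0000ff` → score (S588, F1656). Machine vertices: (252.6855,74.6549) → (74.7869,135.4662). Open path.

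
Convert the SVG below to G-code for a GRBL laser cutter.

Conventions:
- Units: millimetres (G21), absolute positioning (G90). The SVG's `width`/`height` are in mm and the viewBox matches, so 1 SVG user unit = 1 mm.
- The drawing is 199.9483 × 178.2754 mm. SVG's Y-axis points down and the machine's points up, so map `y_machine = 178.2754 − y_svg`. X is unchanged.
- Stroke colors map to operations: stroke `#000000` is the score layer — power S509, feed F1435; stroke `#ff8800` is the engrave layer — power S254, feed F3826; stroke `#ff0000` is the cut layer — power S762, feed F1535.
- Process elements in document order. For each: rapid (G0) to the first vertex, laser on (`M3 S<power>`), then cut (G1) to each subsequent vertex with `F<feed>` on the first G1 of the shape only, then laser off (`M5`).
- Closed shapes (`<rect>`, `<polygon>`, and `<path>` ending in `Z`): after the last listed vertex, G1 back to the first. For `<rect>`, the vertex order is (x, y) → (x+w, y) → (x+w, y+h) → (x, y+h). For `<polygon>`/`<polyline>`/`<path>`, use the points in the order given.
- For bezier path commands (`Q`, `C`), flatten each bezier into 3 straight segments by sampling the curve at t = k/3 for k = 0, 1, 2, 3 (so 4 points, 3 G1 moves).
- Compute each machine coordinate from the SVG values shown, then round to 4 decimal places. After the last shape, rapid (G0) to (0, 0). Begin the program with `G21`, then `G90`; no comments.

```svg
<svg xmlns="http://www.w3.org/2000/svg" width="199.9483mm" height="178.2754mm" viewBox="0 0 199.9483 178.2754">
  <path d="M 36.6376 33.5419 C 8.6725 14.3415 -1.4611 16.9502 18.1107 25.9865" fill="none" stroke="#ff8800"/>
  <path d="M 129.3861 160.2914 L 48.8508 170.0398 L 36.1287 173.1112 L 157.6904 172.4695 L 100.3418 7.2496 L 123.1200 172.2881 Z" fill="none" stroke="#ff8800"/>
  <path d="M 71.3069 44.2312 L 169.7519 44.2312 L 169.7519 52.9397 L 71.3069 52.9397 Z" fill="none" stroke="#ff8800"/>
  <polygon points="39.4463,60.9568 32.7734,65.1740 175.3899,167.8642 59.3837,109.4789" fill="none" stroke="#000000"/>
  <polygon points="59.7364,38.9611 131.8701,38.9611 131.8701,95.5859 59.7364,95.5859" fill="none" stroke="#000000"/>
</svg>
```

G21
G90
G0 X36.6376 Y144.7335
M3 S254
G1 X15.0561 Y157.2339 F3826
G1 X8.0009 Y158.6130
G1 X18.1107 Y152.2889
M5
G0 X129.3861 Y17.9840
M3 S254
G1 X48.8508 Y8.2356 F3826
G1 X36.1287 Y5.1642
G1 X157.6904 Y5.8059
G1 X100.3418 Y171.0258
G1 X123.1200 Y5.9873
G1 X129.3861 Y17.9840
M5
G0 X71.3069 Y134.0442
M3 S254
G1 X169.7519 Y134.0442 F3826
G1 X169.7519 Y125.3357
G1 X71.3069 Y125.3357
G1 X71.3069 Y134.0442
M5
G0 X39.4463 Y117.3186
M3 S509
G1 X32.7734 Y113.1014 F1435
G1 X175.3899 Y10.4112
G1 X59.3837 Y68.7965
G1 X39.4463 Y117.3186
M5
G0 X59.7364 Y139.3143
M3 S509
G1 X131.8701 Y139.3143 F1435
G1 X131.8701 Y82.6895
G1 X59.7364 Y82.6895
G1 X59.7364 Y139.3143
M5
G0 X0.0000 Y0.0000

Since the viewBox matches the mm dimensions, user units are millimetres directly. The only transform is the Y-flip y_m = 178.2754 − y_svg.

Shape 1 is a cubic bezier drawn with `<path>`. Its stroke #ff8800 means engrave at S254, F3826. After flipping Y the toolpath is (36.6376,144.7335) → (15.0561,157.2339) → (8.0009,158.6130) → (18.1107,152.2889).

Shape 2 is a closed polygon drawn with `<path>`. Its stroke #ff8800 means engrave at S254, F3826. After flipping Y the toolpath is (129.3861,17.9840) → (48.8508,8.2356) → (36.1287,5.1642) → (157.6904,5.8059) → (100.3418,171.0258) → (123.1200,5.9873) → (129.3861,17.9840), returning to the start.

Shape 3 is a rectangle drawn with `<path>`. Its stroke #ff8800 means engrave at S254, F3826. After flipping Y the toolpath is (71.3069,134.0442) → (169.7519,134.0442) → (169.7519,125.3357) → (71.3069,125.3357) → (71.3069,134.0442), returning to the start.

Shape 4 is a closed polygon drawn with `<polygon>`. Its stroke #000000 means score at S509, F1435. After flipping Y the toolpath is (39.4463,117.3186) → (32.7734,113.1014) → (175.3899,10.4112) → (59.3837,68.7965) → (39.4463,117.3186), returning to the start.

Shape 5 is a rectangle drawn with `<polygon>`. Its stroke #000000 means score at S509, F1435. After flipping Y the toolpath is (59.7364,139.3143) → (131.8701,139.3143) → (131.8701,82.6895) → (59.7364,82.6895) → (59.7364,139.3143), returning to the start.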